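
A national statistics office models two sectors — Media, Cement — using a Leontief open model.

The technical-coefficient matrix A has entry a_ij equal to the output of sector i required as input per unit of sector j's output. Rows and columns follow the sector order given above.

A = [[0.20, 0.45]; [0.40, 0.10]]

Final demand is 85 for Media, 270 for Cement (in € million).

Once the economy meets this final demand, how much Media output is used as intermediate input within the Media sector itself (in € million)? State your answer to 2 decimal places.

I − A =
  [   0.80    -0.45]
  [  -0.40     0.90]
det(I−A) = (0.80)(0.90) − (-0.45)(-0.40) = 0.5400
adj(I−A) = [[0.90, 0.45], [0.40, 0.80]]
(I − A)⁻¹ = adj(I−A) / det(I−A) ≈
  [   1.6667     0.8333]
  [   0.7407     1.4815]
First solve x = (I − A)⁻¹ d = adj(I−A)·d / det(I−A); in particular x_1 = (0.90·85 + 0.45·270) / 0.5400 = 198.00 / 0.5400 ≈ 366.6667.
Intermediate flow from 1 to 1: z_11 = a_11 · x_1 = 0.20 × 198.00 / 0.5400 = 39.60 / 0.5400 ≈ 73.33.

z_11 = 73.33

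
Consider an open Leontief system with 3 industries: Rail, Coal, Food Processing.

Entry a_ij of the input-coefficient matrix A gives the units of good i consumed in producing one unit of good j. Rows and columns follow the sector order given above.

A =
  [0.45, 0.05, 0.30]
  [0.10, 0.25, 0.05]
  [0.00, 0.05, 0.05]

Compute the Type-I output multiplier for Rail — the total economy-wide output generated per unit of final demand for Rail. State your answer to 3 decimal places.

I − A =
  [   0.55    -0.05    -0.30]
  [  -0.10     0.75    -0.05]
  [   0.00    -0.05     0.95]
Cofactors of I−A, C_ij = (−1)^(i+j)·(minor ij) (rows/columns in the sector order above):
  C_11 = (0.75)(0.95) − (-0.05)(-0.05) = 0.7100
  C_12 = −[(-0.10)(0.95) − (-0.05)(0.00)] = 0.0950
  C_13 = (-0.10)(-0.05) − (0.75)(0.00) = 0.0050
  C_21 = −[(-0.05)(0.95) − (-0.30)(-0.05)] = 0.0625
  C_22 = (0.55)(0.95) − (-0.30)(0.00) = 0.5225
  C_23 = −[(0.55)(-0.05) − (-0.05)(0.00)] = 0.0275
  C_31 = (-0.05)(-0.05) − (-0.30)(0.75) = 0.2275
  C_32 = −[(0.55)(-0.05) − (-0.30)(-0.10)] = 0.0575
  C_33 = (0.55)(0.75) − (-0.05)(-0.10) = 0.4075
det(I−A) = Σ_j (I−A)_1j·C_1j = (0.55)(0.7100) + (-0.05)(0.0950) + (-0.30)(0.0050) = 0.38425
adj(I−A) = Cᵀ =
  [ 0.7100   0.0625   0.2275]
  [ 0.0950   0.5225   0.0575]
  [ 0.0050   0.0275   0.4075]
(I − A)⁻¹ = adj(I−A) / det(I−A) ≈
  [   1.8478     0.1627     0.5921]
  [   0.2472     1.3598     0.1496]
  [   0.0130     0.0716     1.0605]
The output multiplier for sector j is the column-j sum of the Leontief inverse (I − A)⁻¹ = adj(I−A) / det(I−A).
Column R of adj(I−A): (0.7100, 0.0950, 0.0050); det(I−A) = 0.38425.
m_R = (0.7100 + 0.0950 + 0.0050) / 0.38425 = 0.81 / 0.38425 ≈ 2.108.

m_R = 2.108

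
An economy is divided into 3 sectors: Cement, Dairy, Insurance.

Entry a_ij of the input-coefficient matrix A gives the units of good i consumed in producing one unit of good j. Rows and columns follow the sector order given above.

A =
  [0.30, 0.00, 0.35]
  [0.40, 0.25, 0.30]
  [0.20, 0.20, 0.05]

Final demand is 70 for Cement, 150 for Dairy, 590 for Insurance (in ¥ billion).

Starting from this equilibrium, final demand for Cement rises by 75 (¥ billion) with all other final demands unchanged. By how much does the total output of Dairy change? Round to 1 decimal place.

I − A =
  [   0.70     0.00    -0.35]
  [  -0.40     0.75    -0.30]
  [  -0.20    -0.20     0.95]
Cofactors of I−A, C_ij = (−1)^(i+j)·(minor ij) (rows/columns in the sector order above):
  C_11 = (0.75)(0.95) − (-0.30)(-0.20) = 0.6525
  C_12 = −[(-0.40)(0.95) − (-0.30)(-0.20)] = 0.4400
  C_13 = (-0.40)(-0.20) − (0.75)(-0.20) = 0.2300
  C_21 = −[(0.00)(0.95) − (-0.35)(-0.20)] = 0.0700
  C_22 = (0.70)(0.95) − (-0.35)(-0.20) = 0.5950
  C_23 = −[(0.70)(-0.20) − (0.00)(-0.20)] = 0.1400
  C_31 = (0.00)(-0.30) − (-0.35)(0.75) = 0.2625
  C_32 = −[(0.70)(-0.30) − (-0.35)(-0.40)] = 0.3500
  C_33 = (0.70)(0.75) − (0.00)(-0.40) = 0.5250
det(I−A) = Σ_j (I−A)_1j·C_1j = (0.70)(0.6525) + (0.00)(0.4400) + (-0.35)(0.2300) = 0.37625
adj(I−A) = Cᵀ =
  [ 0.6525   0.0700   0.2625]
  [ 0.4400   0.5950   0.3500]
  [ 0.2300   0.1400   0.5250]
(I − A)⁻¹ = adj(I−A) / det(I−A) ≈
  [   1.7342     0.1860     0.6977]
  [   1.1694     1.5814     0.9302]
  [   0.6113     0.3721     1.3953]
Δx = (I − A)⁻¹ Δd with Δd having +75 in the Cement component and 0 elsewhere.
So Δx_D = L_DC · (+75), where L_DC = adj(I−A)_DC / det(I−A) = 0.4400 / 0.37625.
Δx_D = 0.4400 × (+75) / 0.37625 = 33.00 / 0.37625 ≈ 87.7.

Δx_D = 87.7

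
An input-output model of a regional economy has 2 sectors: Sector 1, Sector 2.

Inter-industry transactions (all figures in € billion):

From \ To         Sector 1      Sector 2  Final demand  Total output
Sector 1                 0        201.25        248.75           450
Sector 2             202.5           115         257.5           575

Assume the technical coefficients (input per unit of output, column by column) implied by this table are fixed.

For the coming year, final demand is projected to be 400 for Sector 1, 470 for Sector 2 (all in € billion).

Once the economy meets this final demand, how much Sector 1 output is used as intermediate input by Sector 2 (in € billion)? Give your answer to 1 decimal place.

Technical coefficients a_ij = z_ij / X_j:
  a_11 = 0/450 = 0.00, a_21 = 202.5/450 = 0.45
  a_12 = 201.25/575 = 0.35, a_22 = 115/575 = 0.20
I − A =
  [   1.00    -0.35]
  [  -0.45     0.80]
det(I−A) = (1.00)(0.80) − (-0.35)(-0.45) = 0.6425
adj(I−A) = [[0.80, 0.35], [0.45, 1.00]]
(I − A)⁻¹ = adj(I−A) / det(I−A) ≈
  [   1.2451     0.5447]
  [   0.7004     1.5564]
First solve x = (I − A)⁻¹ d = adj(I−A)·d / det(I−A); in particular x_2 = (0.45·400 + 1.00·470) / 0.6425 = 650.00 / 0.6425 ≈ 1011.673.
Intermediate flow from 1 to 2: z_12 = a_12 · x_2 = 0.35 × 650.00 / 0.6425 = 227.50 / 0.6425 ≈ 354.1.

z_12 = 354.1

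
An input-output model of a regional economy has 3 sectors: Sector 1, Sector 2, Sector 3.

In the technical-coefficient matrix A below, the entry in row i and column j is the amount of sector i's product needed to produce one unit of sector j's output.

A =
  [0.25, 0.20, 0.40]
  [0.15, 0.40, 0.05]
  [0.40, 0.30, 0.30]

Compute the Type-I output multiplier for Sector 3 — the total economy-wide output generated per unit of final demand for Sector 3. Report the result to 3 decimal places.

I − A =
  [   0.75    -0.20    -0.40]
  [  -0.15     0.60    -0.05]
  [  -0.40    -0.30     0.70]
Cofactors of I−A, C_ij = (−1)^(i+j)·(minor ij) (rows/columns in the sector order above):
  C_11 = (0.60)(0.70) − (-0.05)(-0.30) = 0.4050
  C_12 = −[(-0.15)(0.70) − (-0.05)(-0.40)] = 0.1250
  C_13 = (-0.15)(-0.30) − (0.60)(-0.40) = 0.2850
  C_21 = −[(-0.20)(0.70) − (-0.40)(-0.30)] = 0.2600
  C_22 = (0.75)(0.70) − (-0.40)(-0.40) = 0.3650
  C_23 = −[(0.75)(-0.30) − (-0.20)(-0.40)] = 0.3050
  C_31 = (-0.20)(-0.05) − (-0.40)(0.60) = 0.2500
  C_32 = −[(0.75)(-0.05) − (-0.40)(-0.15)] = 0.0975
  C_33 = (0.75)(0.60) − (-0.20)(-0.15) = 0.4200
det(I−A) = Σ_j (I−A)_1j·C_1j = (0.75)(0.4050) + (-0.20)(0.1250) + (-0.40)(0.2850) = 0.16475
adj(I−A) = Cᵀ =
  [ 0.4050   0.2600   0.2500]
  [ 0.1250   0.3650   0.0975]
  [ 0.2850   0.3050   0.4200]
(I − A)⁻¹ = adj(I−A) / det(I−A) ≈
  [   2.4583     1.5781     1.5175]
  [   0.7587     2.2155     0.5918]
  [   1.7299     1.8513     2.5493]
The output multiplier for sector j is the column-j sum of the Leontief inverse (I − A)⁻¹ = adj(I−A) / det(I−A).
Column 3 of adj(I−A): (0.2500, 0.0975, 0.4200); det(I−A) = 0.16475.
m_3 = (0.2500 + 0.0975 + 0.4200) / 0.16475 = 0.7675 / 0.16475 ≈ 4.659.

m_3 = 4.659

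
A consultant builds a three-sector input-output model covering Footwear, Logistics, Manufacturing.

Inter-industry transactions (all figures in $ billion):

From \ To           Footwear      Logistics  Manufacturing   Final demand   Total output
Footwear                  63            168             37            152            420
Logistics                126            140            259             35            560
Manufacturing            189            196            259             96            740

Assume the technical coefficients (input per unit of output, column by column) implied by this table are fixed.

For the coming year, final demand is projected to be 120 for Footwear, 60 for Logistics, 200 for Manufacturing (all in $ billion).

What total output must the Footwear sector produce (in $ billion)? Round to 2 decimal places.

x_1 = 466.35

Technical coefficients a_ij = z_ij / X_j:
  a_11 = 63/420 = 0.15, a_21 = 126/420 = 0.30, a_31 = 189/420 = 0.45
  a_12 = 168/560 = 0.30, a_22 = 140/560 = 0.25, a_32 = 196/560 = 0.35
  a_13 = 37/740 = 0.05, a_23 = 259/740 = 0.35, a_33 = 259/740 = 0.35
I − A =
  [   0.85    -0.30    -0.05]
  [  -0.30     0.75    -0.35]
  [  -0.45    -0.35     0.65]
Cofactors of I−A, C_ij = (−1)^(i+j)·(minor ij) (rows/columns in the sector order above):
  C_11 = (0.75)(0.65) − (-0.35)(-0.35) = 0.3650
  C_12 = −[(-0.30)(0.65) − (-0.35)(-0.45)] = 0.3525
  C_13 = (-0.30)(-0.35) − (0.75)(-0.45) = 0.4425
  C_21 = −[(-0.30)(0.65) − (-0.05)(-0.35)] = 0.2125
  C_22 = (0.85)(0.65) − (-0.05)(-0.45) = 0.5300
  C_23 = −[(0.85)(-0.35) − (-0.30)(-0.45)] = 0.4325
  C_31 = (-0.30)(-0.35) − (-0.05)(0.75) = 0.1425
  C_32 = −[(0.85)(-0.35) − (-0.05)(-0.30)] = 0.3125
  C_33 = (0.85)(0.75) − (-0.30)(-0.30) = 0.5475
det(I−A) = Σ_j (I−A)_1j·C_1j = (0.85)(0.3650) + (-0.30)(0.3525) + (-0.05)(0.4425) = 0.182375
adj(I−A) = Cᵀ =
  [ 0.3650   0.2125   0.1425]
  [ 0.3525   0.5300   0.3125]
  [ 0.4425   0.4325   0.5475]
(I − A)⁻¹ = adj(I−A) / det(I−A) ≈
  [   2.0014     1.1652     0.7814]
  [   1.9328     2.9061     1.7135]
  [   2.4263     2.3715     3.0021]
x = (I − A)⁻¹ d = adj(I−A)·d / det(I−A), with det(I−A) = 0.182375:
  x_1 = (0.3650·120 + 0.2125·60 + 0.1425·200) / 0.182375 = 85.05 / 0.182375 ≈ 466.35
  x_2 = (0.3525·120 + 0.5300·60 + 0.3125·200) / 0.182375 = 136.60 / 0.182375 ≈ 749.01
  x_3 = (0.4425·120 + 0.4325·60 + 0.5475·200) / 0.182375 = 188.55 / 0.182375 ≈ 1033.86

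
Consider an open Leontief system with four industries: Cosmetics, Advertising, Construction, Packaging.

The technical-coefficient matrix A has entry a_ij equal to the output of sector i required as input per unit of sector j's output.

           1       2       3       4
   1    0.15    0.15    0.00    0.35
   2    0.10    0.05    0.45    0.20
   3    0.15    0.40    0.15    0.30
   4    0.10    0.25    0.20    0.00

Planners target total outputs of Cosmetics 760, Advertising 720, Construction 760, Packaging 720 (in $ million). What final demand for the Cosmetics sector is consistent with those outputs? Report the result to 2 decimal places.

I − A =
  [   0.85    -0.15     0.00    -0.35]
  [  -0.10     0.95    -0.45    -0.20]
  [  -0.15    -0.40     0.85    -0.30]
  [  -0.10    -0.25    -0.20     1.00]
d = (I − A) x:
  d_1 = (+0.85)·760 + (-0.15)·720 + (+0.00)·760 + (-0.35)·720 = 286.00
  d_2 = (-0.10)·760 + (+0.95)·720 + (-0.45)·760 + (-0.20)·720 = 122.00
  d_3 = (-0.15)·760 + (-0.40)·720 + (+0.85)·760 + (-0.30)·720 = 28.00
  d_4 = (-0.10)·760 + (-0.25)·720 + (-0.20)·760 + (+1.00)·720 = 312.00

d_1 = 286.00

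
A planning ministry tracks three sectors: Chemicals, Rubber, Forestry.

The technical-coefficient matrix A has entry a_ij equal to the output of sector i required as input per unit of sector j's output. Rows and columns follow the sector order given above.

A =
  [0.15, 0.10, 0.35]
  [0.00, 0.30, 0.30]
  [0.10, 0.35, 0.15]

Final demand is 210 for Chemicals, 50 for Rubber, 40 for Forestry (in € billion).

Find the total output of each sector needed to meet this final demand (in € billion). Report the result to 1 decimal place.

x_1 = 319.5, x_2 = 130.8, x_3 = 138.5

I − A =
  [   0.85    -0.10    -0.35]
  [   0.00     0.70    -0.30]
  [  -0.10    -0.35     0.85]
Cofactors of I−A, C_ij = (−1)^(i+j)·(minor ij) (rows/columns in the sector order above):
  C_11 = (0.70)(0.85) − (-0.30)(-0.35) = 0.4900
  C_12 = −[(0.00)(0.85) − (-0.30)(-0.10)] = 0.0300
  C_13 = (0.00)(-0.35) − (0.70)(-0.10) = 0.0700
  C_21 = −[(-0.10)(0.85) − (-0.35)(-0.35)] = 0.2075
  C_22 = (0.85)(0.85) − (-0.35)(-0.10) = 0.6875
  C_23 = −[(0.85)(-0.35) − (-0.10)(-0.10)] = 0.3075
  C_31 = (-0.10)(-0.30) − (-0.35)(0.70) = 0.2750
  C_32 = −[(0.85)(-0.30) − (-0.35)(0.00)] = 0.2550
  C_33 = (0.85)(0.70) − (-0.10)(0.00) = 0.5950
det(I−A) = Σ_j (I−A)_1j·C_1j = (0.85)(0.4900) + (-0.10)(0.0300) + (-0.35)(0.0700) = 0.3890
adj(I−A) = Cᵀ =
  [ 0.4900   0.2075   0.2750]
  [ 0.0300   0.6875   0.2550]
  [ 0.0700   0.3075   0.5950]
(I − A)⁻¹ = adj(I−A) / det(I−A) ≈
  [   1.2596     0.5334     0.7069]
  [   0.0771     1.7674     0.6555]
  [   0.1799     0.7905     1.5296]
x = (I − A)⁻¹ d = adj(I−A)·d / det(I−A), with det(I−A) = 0.3890:
  x_1 = (0.4900·210 + 0.2075·50 + 0.2750·40) / 0.3890 = 124.275 / 0.3890 ≈ 319.5
  x_2 = (0.0300·210 + 0.6875·50 + 0.2550·40) / 0.3890 = 50.875 / 0.3890 ≈ 130.8
  x_3 = (0.0700·210 + 0.3075·50 + 0.5950·40) / 0.3890 = 53.875 / 0.3890 ≈ 138.5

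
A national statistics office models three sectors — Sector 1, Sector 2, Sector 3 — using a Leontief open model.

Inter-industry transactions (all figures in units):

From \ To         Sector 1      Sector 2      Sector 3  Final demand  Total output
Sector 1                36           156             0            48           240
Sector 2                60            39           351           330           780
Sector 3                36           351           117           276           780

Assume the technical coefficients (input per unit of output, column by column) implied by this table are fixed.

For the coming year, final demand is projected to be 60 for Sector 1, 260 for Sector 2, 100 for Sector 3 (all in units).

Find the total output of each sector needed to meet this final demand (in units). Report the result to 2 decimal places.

x_1 = 195.31, x_2 = 530.06, x_3 = 432.73

Technical coefficients a_ij = z_ij / X_j:
  a_11 = 36/240 = 0.15, a_21 = 60/240 = 0.25, a_31 = 36/240 = 0.15
  a_12 = 156/780 = 0.20, a_22 = 39/780 = 0.05, a_32 = 351/780 = 0.45
  a_13 = 0/780 = 0.00, a_23 = 351/780 = 0.45, a_33 = 117/780 = 0.15
I − A =
  [   0.85    -0.20     0.00]
  [  -0.25     0.95    -0.45]
  [  -0.15    -0.45     0.85]
Cofactors of I−A, C_ij = (−1)^(i+j)·(minor ij) (rows/columns in the sector order above):
  C_11 = (0.95)(0.85) − (-0.45)(-0.45) = 0.6050
  C_12 = −[(-0.25)(0.85) − (-0.45)(-0.15)] = 0.2800
  C_13 = (-0.25)(-0.45) − (0.95)(-0.15) = 0.2550
  C_21 = −[(-0.20)(0.85) − (0.00)(-0.45)] = 0.1700
  C_22 = (0.85)(0.85) − (0.00)(-0.15) = 0.7225
  C_23 = −[(0.85)(-0.45) − (-0.20)(-0.15)] = 0.4125
  C_31 = (-0.20)(-0.45) − (0.00)(0.95) = 0.0900
  C_32 = −[(0.85)(-0.45) − (0.00)(-0.25)] = 0.3825
  C_33 = (0.85)(0.95) − (-0.20)(-0.25) = 0.7575
det(I−A) = Σ_j (I−A)_1j·C_1j = (0.85)(0.6050) + (-0.20)(0.2800) + (0.00)(0.2550) = 0.45825
adj(I−A) = Cᵀ =
  [ 0.6050   0.1700   0.0900]
  [ 0.2800   0.7225   0.3825]
  [ 0.2550   0.4125   0.7575]
(I − A)⁻¹ = adj(I−A) / det(I−A) ≈
  [   1.3202     0.3710     0.1964]
  [   0.6110     1.5767     0.8347]
  [   0.5565     0.9002     1.6530]
x = (I − A)⁻¹ d = adj(I−A)·d / det(I−A), with det(I−A) = 0.45825:
  x_1 = (0.6050·60 + 0.1700·260 + 0.0900·100) / 0.45825 = 89.50 / 0.45825 ≈ 195.31
  x_2 = (0.2800·60 + 0.7225·260 + 0.3825·100) / 0.45825 = 242.90 / 0.45825 ≈ 530.06
  x_3 = (0.2550·60 + 0.4125·260 + 0.7575·100) / 0.45825 = 198.30 / 0.45825 ≈ 432.73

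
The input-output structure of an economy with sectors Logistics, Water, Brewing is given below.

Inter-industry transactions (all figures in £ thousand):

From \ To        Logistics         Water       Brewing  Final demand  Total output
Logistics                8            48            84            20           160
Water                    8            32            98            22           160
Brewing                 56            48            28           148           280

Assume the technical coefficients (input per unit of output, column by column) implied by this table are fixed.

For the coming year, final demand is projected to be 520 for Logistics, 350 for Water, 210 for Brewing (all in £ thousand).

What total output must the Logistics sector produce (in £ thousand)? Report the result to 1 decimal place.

x_L = 1163.3

Technical coefficients a_ij = z_ij / X_j:
  a_LL = 8/160 = 0.05, a_WL = 8/160 = 0.05, a_BL = 56/160 = 0.35
  a_LW = 48/160 = 0.30, a_WW = 32/160 = 0.20, a_BW = 48/160 = 0.30
  a_LB = 84/280 = 0.30, a_WB = 98/280 = 0.35, a_BB = 28/280 = 0.10
I − A =
  [   0.95    -0.30    -0.30]
  [  -0.05     0.80    -0.35]
  [  -0.35    -0.30     0.90]
Cofactors of I−A, C_ij = (−1)^(i+j)·(minor ij) (rows/columns in the sector order above):
  C_11 = (0.80)(0.90) − (-0.35)(-0.30) = 0.6150
  C_12 = −[(-0.05)(0.90) − (-0.35)(-0.35)] = 0.1675
  C_13 = (-0.05)(-0.30) − (0.80)(-0.35) = 0.2950
  C_21 = −[(-0.30)(0.90) − (-0.30)(-0.30)] = 0.3600
  C_22 = (0.95)(0.90) − (-0.30)(-0.35) = 0.7500
  C_23 = −[(0.95)(-0.30) − (-0.30)(-0.35)] = 0.3900
  C_31 = (-0.30)(-0.35) − (-0.30)(0.80) = 0.3450
  C_32 = −[(0.95)(-0.35) − (-0.30)(-0.05)] = 0.3475
  C_33 = (0.95)(0.80) − (-0.30)(-0.05) = 0.7450
det(I−A) = Σ_j (I−A)_1j·C_1j = (0.95)(0.6150) + (-0.30)(0.1675) + (-0.30)(0.2950) = 0.4455
adj(I−A) = Cᵀ =
  [ 0.6150   0.3600   0.3450]
  [ 0.1675   0.7500   0.3475]
  [ 0.2950   0.3900   0.7450]
(I − A)⁻¹ = adj(I−A) / det(I−A) ≈
  [   1.3805     0.8081     0.7744]
  [   0.3760     1.6835     0.7800]
  [   0.6622     0.8754     1.6723]
x = (I − A)⁻¹ d = adj(I−A)·d / det(I−A), with det(I−A) = 0.4455:
  x_L = (0.6150·520 + 0.3600·350 + 0.3450·210) / 0.4455 = 518.25 / 0.4455 ≈ 1163.3
  x_W = (0.1675·520 + 0.7500·350 + 0.3475·210) / 0.4455 = 422.575 / 0.4455 ≈ 948.5
  x_B = (0.2950·520 + 0.3900·350 + 0.7450·210) / 0.4455 = 446.35 / 0.4455 ≈ 1001.9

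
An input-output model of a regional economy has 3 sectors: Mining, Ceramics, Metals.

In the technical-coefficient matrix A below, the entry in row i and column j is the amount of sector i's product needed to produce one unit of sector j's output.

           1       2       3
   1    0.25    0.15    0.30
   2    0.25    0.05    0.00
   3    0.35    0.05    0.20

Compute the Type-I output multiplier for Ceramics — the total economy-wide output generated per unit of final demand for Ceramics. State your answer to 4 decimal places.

m_2 = 1.6495

I − A =
  [   0.75    -0.15    -0.30]
  [  -0.25     0.95     0.00]
  [  -0.35    -0.05     0.80]
Cofactors of I−A, C_ij = (−1)^(i+j)·(minor ij) (rows/columns in the sector order above):
  C_11 = (0.95)(0.80) − (0.00)(-0.05) = 0.7600
  C_12 = −[(-0.25)(0.80) − (0.00)(-0.35)] = 0.2000
  C_13 = (-0.25)(-0.05) − (0.95)(-0.35) = 0.3450
  C_21 = −[(-0.15)(0.80) − (-0.30)(-0.05)] = 0.1350
  C_22 = (0.75)(0.80) − (-0.30)(-0.35) = 0.4950
  C_23 = −[(0.75)(-0.05) − (-0.15)(-0.35)] = 0.0900
  C_31 = (-0.15)(0.00) − (-0.30)(0.95) = 0.2850
  C_32 = −[(0.75)(0.00) − (-0.30)(-0.25)] = 0.0750
  C_33 = (0.75)(0.95) − (-0.15)(-0.25) = 0.6750
det(I−A) = Σ_j (I−A)_1j·C_1j = (0.75)(0.7600) + (-0.15)(0.2000) + (-0.30)(0.3450) = 0.4365
adj(I−A) = Cᵀ =
  [ 0.7600   0.1350   0.2850]
  [ 0.2000   0.4950   0.0750]
  [ 0.3450   0.0900   0.6750]
(I − A)⁻¹ = adj(I−A) / det(I−A) ≈
  [   1.74112     0.30928     0.65292]
  [   0.45819     1.13402     0.17182]
  [   0.79038     0.20619     1.54639]
The output multiplier for sector j is the column-j sum of the Leontief inverse (I − A)⁻¹ = adj(I−A) / det(I−A).
Column 2 of adj(I−A): (0.1350, 0.4950, 0.0900); det(I−A) = 0.4365.
m_2 = (0.1350 + 0.4950 + 0.0900) / 0.4365 = 0.72 / 0.4365 ≈ 1.6495.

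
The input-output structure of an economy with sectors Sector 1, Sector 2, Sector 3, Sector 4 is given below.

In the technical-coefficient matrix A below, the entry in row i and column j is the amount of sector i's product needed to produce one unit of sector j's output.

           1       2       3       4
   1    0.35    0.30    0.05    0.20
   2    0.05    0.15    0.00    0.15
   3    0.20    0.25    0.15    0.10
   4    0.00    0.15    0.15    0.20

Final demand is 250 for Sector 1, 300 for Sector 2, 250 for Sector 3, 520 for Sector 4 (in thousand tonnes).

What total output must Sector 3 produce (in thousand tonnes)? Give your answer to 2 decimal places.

x_3 = 801.63

I − A =
  [   0.65    -0.30    -0.05    -0.20]
  [  -0.05     0.85     0.00    -0.15]
  [  -0.20    -0.25     0.85    -0.10]
  [   0.00    -0.15    -0.15     0.80]
Compute the cofactors C_ij = (−1)^(i+j)·(3×3 minor ij) of I−A; the adjugate is their transpose:
adj(I−A) = Cᵀ =
  [ 0.540500   0.243250   0.065125   0.188875]
  [ 0.037750   0.418250   0.018125   0.090125]
  [ 0.142250   0.193750   0.413875   0.123625]
  [ 0.033750   0.114750   0.081000   0.447750]
det(I−A) = Σ_j (I−A)_1j·C_1j = (0.65)(0.540500) + (-0.30)(0.037750) + (-0.05)(0.142250) + (-0.20)(0.033750) = 0.3261375
(I − A)⁻¹ = adj(I−A) / det(I−A) ≈
  [   1.6573     0.7459     0.1997     0.5791]
  [   0.1157     1.2824     0.0556     0.2763]
  [   0.4362     0.5941     1.2690     0.3791]
  [   0.1035     0.3518     0.2484     1.3729]
x = (I − A)⁻¹ d = adj(I−A)·d / det(I−A), with det(I−A) = 0.3261375:
  x_1 = (0.540500·250 + 0.243250·300 + 0.065125·250 + 0.188875·520) / 0.3261375 = 322.59625 / 0.3261375 ≈ 989.14
  x_2 = (0.037750·250 + 0.418250·300 + 0.018125·250 + 0.090125·520) / 0.3261375 = 186.30875 / 0.3261375 ≈ 571.26
  x_3 = (0.142250·250 + 0.193750·300 + 0.413875·250 + 0.123625·520) / 0.3261375 = 261.44125 / 0.3261375 ≈ 801.63
  x_4 = (0.033750·250 + 0.114750·300 + 0.081000·250 + 0.447750·520) / 0.3261375 = 295.9425 / 0.3261375 ≈ 907.42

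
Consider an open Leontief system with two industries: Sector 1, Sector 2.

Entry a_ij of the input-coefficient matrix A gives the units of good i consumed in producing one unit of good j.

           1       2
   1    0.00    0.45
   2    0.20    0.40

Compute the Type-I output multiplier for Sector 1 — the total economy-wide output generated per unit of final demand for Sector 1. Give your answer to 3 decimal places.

m_1 = 1.569

I − A =
  [   1.00    -0.45]
  [  -0.20     0.60]
det(I−A) = (1.00)(0.60) − (-0.45)(-0.20) = 0.5100
adj(I−A) = [[0.60, 0.45], [0.20, 1.00]]
(I − A)⁻¹ = adj(I−A) / det(I−A) ≈
  [   1.1765     0.8824]
  [   0.3922     1.9608]
The output multiplier for sector j is the column-j sum of the Leontief inverse (I − A)⁻¹ = adj(I−A) / det(I−A).
Column 1 of adj(I−A): (0.60, 0.20); det(I−A) = 0.5100.
m_1 = (0.60 + 0.20) / 0.5100 = 0.80 / 0.5100 ≈ 1.569.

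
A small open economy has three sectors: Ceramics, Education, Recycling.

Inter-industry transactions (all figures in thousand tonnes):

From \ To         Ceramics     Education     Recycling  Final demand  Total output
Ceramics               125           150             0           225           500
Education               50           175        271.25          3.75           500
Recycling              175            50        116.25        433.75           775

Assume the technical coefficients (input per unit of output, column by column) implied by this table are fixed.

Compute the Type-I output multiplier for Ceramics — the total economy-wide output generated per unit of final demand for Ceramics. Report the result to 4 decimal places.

Technical coefficients a_ij = z_ij / X_j:
  a_CC = 125/500 = 0.25, a_EC = 50/500 = 0.10, a_RC = 175/500 = 0.35
  a_CE = 150/500 = 0.30, a_EE = 175/500 = 0.35, a_RE = 50/500 = 0.10
  a_CR = 0/775 = 0.00, a_ER = 271.25/775 = 0.35, a_RR = 116.25/775 = 0.15
I − A =
  [   0.75    -0.30     0.00]
  [  -0.10     0.65    -0.35]
  [  -0.35    -0.10     0.85]
Cofactors of I−A, C_ij = (−1)^(i+j)·(minor ij) (rows/columns in the sector order above):
  C_11 = (0.65)(0.85) − (-0.35)(-0.10) = 0.5175
  C_12 = −[(-0.10)(0.85) − (-0.35)(-0.35)] = 0.2075
  C_13 = (-0.10)(-0.10) − (0.65)(-0.35) = 0.2375
  C_21 = −[(-0.30)(0.85) − (0.00)(-0.10)] = 0.2550
  C_22 = (0.75)(0.85) − (0.00)(-0.35) = 0.6375
  C_23 = −[(0.75)(-0.10) − (-0.30)(-0.35)] = 0.1800
  C_31 = (-0.30)(-0.35) − (0.00)(0.65) = 0.1050
  C_32 = −[(0.75)(-0.35) − (0.00)(-0.10)] = 0.2625
  C_33 = (0.75)(0.65) − (-0.30)(-0.10) = 0.4575
det(I−A) = Σ_j (I−A)_1j·C_1j = (0.75)(0.5175) + (-0.30)(0.2075) + (0.00)(0.2375) = 0.325875
adj(I−A) = Cᵀ =
  [ 0.5175   0.2550   0.1050]
  [ 0.2075   0.6375   0.2625]
  [ 0.2375   0.1800   0.4575]
(I − A)⁻¹ = adj(I−A) / det(I−A) ≈
  [   1.58803     0.78251     0.32221]
  [   0.63675     1.95627     0.80552]
  [   0.72881     0.55236     1.40391]
The output multiplier for sector j is the column-j sum of the Leontief inverse (I − A)⁻¹ = adj(I−A) / det(I−A).
Column C of adj(I−A): (0.5175, 0.2075, 0.2375); det(I−A) = 0.325875.
m_C = (0.5175 + 0.2075 + 0.2375) / 0.325875 = 0.9625 / 0.325875 ≈ 2.9536.

m_C = 2.9536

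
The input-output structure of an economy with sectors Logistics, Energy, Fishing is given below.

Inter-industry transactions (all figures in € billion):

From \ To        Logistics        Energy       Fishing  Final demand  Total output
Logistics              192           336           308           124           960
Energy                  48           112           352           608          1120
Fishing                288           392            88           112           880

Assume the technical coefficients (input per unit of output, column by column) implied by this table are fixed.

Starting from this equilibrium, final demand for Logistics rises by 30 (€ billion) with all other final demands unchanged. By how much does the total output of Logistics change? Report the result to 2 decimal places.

Technical coefficients a_ij = z_ij / X_j:
  a_11 = 192/960 = 0.20, a_21 = 48/960 = 0.05, a_31 = 288/960 = 0.30
  a_12 = 336/1120 = 0.30, a_22 = 112/1120 = 0.10, a_32 = 392/1120 = 0.35
  a_13 = 308/880 = 0.35, a_23 = 352/880 = 0.40, a_33 = 88/880 = 0.10
I − A =
  [   0.80    -0.30    -0.35]
  [  -0.05     0.90    -0.40]
  [  -0.30    -0.35     0.90]
Cofactors of I−A, C_ij = (−1)^(i+j)·(minor ij) (rows/columns in the sector order above):
  C_11 = (0.90)(0.90) − (-0.40)(-0.35) = 0.6700
  C_12 = −[(-0.05)(0.90) − (-0.40)(-0.30)] = 0.1650
  C_13 = (-0.05)(-0.35) − (0.90)(-0.30) = 0.2875
  C_21 = −[(-0.30)(0.90) − (-0.35)(-0.35)] = 0.3925
  C_22 = (0.80)(0.90) − (-0.35)(-0.30) = 0.6150
  C_23 = −[(0.80)(-0.35) − (-0.30)(-0.30)] = 0.3700
  C_31 = (-0.30)(-0.40) − (-0.35)(0.90) = 0.4350
  C_32 = −[(0.80)(-0.40) − (-0.35)(-0.05)] = 0.3375
  C_33 = (0.80)(0.90) − (-0.30)(-0.05) = 0.7050
det(I−A) = Σ_j (I−A)_1j·C_1j = (0.80)(0.6700) + (-0.30)(0.1650) + (-0.35)(0.2875) = 0.385875
adj(I−A) = Cᵀ =
  [ 0.6700   0.3925   0.4350]
  [ 0.1650   0.6150   0.3375]
  [ 0.2875   0.3700   0.7050]
(I − A)⁻¹ = adj(I−A) / det(I−A) ≈
  [   1.7363     1.0172     1.1273]
  [   0.4276     1.5938     0.8746]
  [   0.7451     0.9589     1.8270]
Δx = (I − A)⁻¹ Δd with Δd having +30 in the Logistics component and 0 elsewhere.
So Δx_1 = L_11 · (+30), where L_11 = adj(I−A)_11 / det(I−A) = 0.6700 / 0.385875.
Δx_1 = 0.6700 × (+30) / 0.385875 = 20.10 / 0.385875 ≈ 52.09.

Δx_1 = 52.09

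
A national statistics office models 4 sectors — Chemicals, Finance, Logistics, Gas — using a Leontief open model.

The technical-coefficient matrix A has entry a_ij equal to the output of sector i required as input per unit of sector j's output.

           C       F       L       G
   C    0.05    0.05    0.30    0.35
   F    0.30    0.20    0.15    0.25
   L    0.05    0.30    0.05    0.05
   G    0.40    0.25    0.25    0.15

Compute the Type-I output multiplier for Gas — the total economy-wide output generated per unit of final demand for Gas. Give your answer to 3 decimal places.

m_G = 4.867

I − A =
  [   0.95    -0.05    -0.30    -0.35]
  [  -0.30     0.80    -0.15    -0.25]
  [  -0.05    -0.30     0.95    -0.05]
  [  -0.40    -0.25    -0.25     0.85]
Compute the cofactors C_ij = (−1)^(i+j)·(3×3 minor ij) of I−A; the adjugate is their transpose:
adj(I−A) = Cᵀ =
  [ 0.517750   0.229375   0.277875   0.297000]
  [ 0.346000   0.599125   0.292250   0.335875]
  [ 0.157125   0.219625   0.430625   0.154625]
  [ 0.391625   0.348750   0.343375   0.625625]
det(I−A) = Σ_j (I−A)_1j·C_1j = (0.95)(0.517750) + (-0.05)(0.346000) + (-0.30)(0.157125) + (-0.35)(0.391625) = 0.29035625
(I − A)⁻¹ = adj(I−A) / det(I−A) ≈
  [   1.7832     0.7900     0.9570     1.0229]
  [   1.1916     2.0634     1.0065     1.1568]
  [   0.5411     0.7564     1.4831     0.5325]
  [   1.3488     1.2011     1.1826     2.1547]
The output multiplier for sector j is the column-j sum of the Leontief inverse (I − A)⁻¹ = adj(I−A) / det(I−A).
Column G of adj(I−A): (0.297000, 0.335875, 0.154625, 0.625625); det(I−A) = 0.29035625.
m_G = (0.297000 + 0.335875 + 0.154625 + 0.625625) / 0.29035625 = 1.413125 / 0.29035625 ≈ 4.867.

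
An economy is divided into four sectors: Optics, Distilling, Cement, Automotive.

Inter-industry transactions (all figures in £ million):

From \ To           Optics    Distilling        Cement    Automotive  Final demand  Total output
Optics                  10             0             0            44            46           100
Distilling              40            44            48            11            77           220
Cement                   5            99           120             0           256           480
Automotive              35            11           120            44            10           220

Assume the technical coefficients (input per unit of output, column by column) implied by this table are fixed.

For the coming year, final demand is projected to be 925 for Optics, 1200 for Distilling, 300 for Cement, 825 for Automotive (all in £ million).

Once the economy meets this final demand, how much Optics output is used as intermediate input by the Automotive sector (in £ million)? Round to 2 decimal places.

z_14 = 514.25

Technical coefficients a_ij = z_ij / X_j:
  a_11 = 10/100 = 0.10, a_21 = 40/100 = 0.40, a_31 = 5/100 = 0.05, a_41 = 35/100 = 0.35
  a_12 = 0/220 = 0.00, a_22 = 44/220 = 0.20, a_32 = 99/220 = 0.45, a_42 = 11/220 = 0.05
  a_13 = 0/480 = 0.00, a_23 = 48/480 = 0.10, a_33 = 120/480 = 0.25, a_43 = 120/480 = 0.25
  a_14 = 44/220 = 0.20, a_24 = 11/220 = 0.05, a_34 = 0/220 = 0.00, a_44 = 44/220 = 0.20
I − A =
  [   0.90     0.00     0.00    -0.20]
  [  -0.40     0.80    -0.10    -0.05]
  [  -0.05    -0.45     0.75     0.00]
  [  -0.35    -0.05    -0.25     0.80]
Compute the cofactors C_ij = (−1)^(i+j)·(3×3 minor ij) of I−A; the adjugate is their transpose:
adj(I−A) = Cᵀ =
  [ 0.43650   0.03000   0.04100   0.11100]
  [ 0.25775   0.48500   0.09625   0.09475]
  [ 0.18375   0.29300   0.51375   0.06425]
  [ 0.26450   0.13500   0.18450   0.49950]
det(I−A) = Σ_j (I−A)_1j·C_1j = (0.90)(0.43650) + (0.00)(0.25775) + (0.00)(0.18375) + (-0.20)(0.26450) = 0.33995
(I − A)⁻¹ = adj(I−A) / det(I−A) ≈
  [   1.2840     0.0882     0.1206     0.3265]
  [   0.7582     1.4267     0.2831     0.2787]
  [   0.5405     0.8619     1.5113     0.1890]
  [   0.7781     0.3971     0.5427     1.4693]
First solve x = (I − A)⁻¹ d = adj(I−A)·d / det(I−A); in particular x_4 = (0.26450·925 + 0.13500·1200 + 0.18450·300 + 0.49950·825) / 0.33995 = 874.10 / 0.33995 ≈ 2571.2605.
Intermediate flow from 1 to 4: z_14 = a_14 · x_4 = 0.20 × 874.10 / 0.33995 = 174.82 / 0.33995 ≈ 514.25.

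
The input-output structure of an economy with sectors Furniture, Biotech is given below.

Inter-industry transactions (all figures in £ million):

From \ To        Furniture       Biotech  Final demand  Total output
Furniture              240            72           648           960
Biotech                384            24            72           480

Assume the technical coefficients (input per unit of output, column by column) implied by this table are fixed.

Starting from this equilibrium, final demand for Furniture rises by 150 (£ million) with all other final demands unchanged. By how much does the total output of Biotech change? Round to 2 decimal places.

Δx_2 = 91.95

Technical coefficients a_ij = z_ij / X_j:
  a_11 = 240/960 = 0.25, a_21 = 384/960 = 0.40
  a_12 = 72/480 = 0.15, a_22 = 24/480 = 0.05
I − A =
  [   0.75    -0.15]
  [  -0.40     0.95]
det(I−A) = (0.75)(0.95) − (-0.15)(-0.40) = 0.6525
adj(I−A) = [[0.95, 0.15], [0.40, 0.75]]
(I − A)⁻¹ = adj(I−A) / det(I−A) ≈
  [   1.4559     0.2299]
  [   0.6130     1.1494]
Δx = (I − A)⁻¹ Δd with Δd having +150 in the Furniture component and 0 elsewhere.
So Δx_2 = L_21 · (+150), where L_21 = adj(I−A)_21 / det(I−A) = 0.40 / 0.6525.
Δx_2 = 0.40 × (+150) / 0.6525 = 60.00 / 0.6525 ≈ 91.95.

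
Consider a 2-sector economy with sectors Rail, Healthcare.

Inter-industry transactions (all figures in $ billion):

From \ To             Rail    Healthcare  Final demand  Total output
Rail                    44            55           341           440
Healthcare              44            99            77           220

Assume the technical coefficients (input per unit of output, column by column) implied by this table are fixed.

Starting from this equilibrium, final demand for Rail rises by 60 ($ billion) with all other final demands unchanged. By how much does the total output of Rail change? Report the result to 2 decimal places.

Δx_R = 70.21

Technical coefficients a_ij = z_ij / X_j:
  a_RR = 44/440 = 0.10, a_HR = 44/440 = 0.10
  a_RH = 55/220 = 0.25, a_HH = 99/220 = 0.45
I − A =
  [   0.90    -0.25]
  [  -0.10     0.55]
det(I−A) = (0.90)(0.55) − (-0.25)(-0.10) = 0.4700
adj(I−A) = [[0.55, 0.25], [0.10, 0.90]]
(I − A)⁻¹ = adj(I−A) / det(I−A) ≈
  [   1.1702     0.5319]
  [   0.2128     1.9149]
Δx = (I − A)⁻¹ Δd with Δd having +60 in the Rail component and 0 elsewhere.
So Δx_R = L_RR · (+60), where L_RR = adj(I−A)_RR / det(I−A) = 0.55 / 0.4700.
Δx_R = 0.55 × (+60) / 0.4700 = 33.00 / 0.4700 ≈ 70.21.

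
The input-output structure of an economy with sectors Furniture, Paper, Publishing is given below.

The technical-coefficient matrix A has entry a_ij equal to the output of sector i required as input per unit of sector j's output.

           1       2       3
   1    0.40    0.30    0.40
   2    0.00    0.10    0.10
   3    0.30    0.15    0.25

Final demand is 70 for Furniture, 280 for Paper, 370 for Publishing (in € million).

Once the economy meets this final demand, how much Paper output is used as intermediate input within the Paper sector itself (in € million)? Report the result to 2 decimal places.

z_22 = 41.83

I − A =
  [   0.60    -0.30    -0.40]
  [   0.00     0.90    -0.10]
  [  -0.30    -0.15     0.75]
Cofactors of I−A, C_ij = (−1)^(i+j)·(minor ij) (rows/columns in the sector order above):
  C_11 = (0.90)(0.75) − (-0.10)(-0.15) = 0.6600
  C_12 = −[(0.00)(0.75) − (-0.10)(-0.30)] = 0.0300
  C_13 = (0.00)(-0.15) − (0.90)(-0.30) = 0.2700
  C_21 = −[(-0.30)(0.75) − (-0.40)(-0.15)] = 0.2850
  C_22 = (0.60)(0.75) − (-0.40)(-0.30) = 0.3300
  C_23 = −[(0.60)(-0.15) − (-0.30)(-0.30)] = 0.1800
  C_31 = (-0.30)(-0.10) − (-0.40)(0.90) = 0.3900
  C_32 = −[(0.60)(-0.10) − (-0.40)(0.00)] = 0.0600
  C_33 = (0.60)(0.90) − (-0.30)(0.00) = 0.5400
det(I−A) = Σ_j (I−A)_1j·C_1j = (0.60)(0.6600) + (-0.30)(0.0300) + (-0.40)(0.2700) = 0.2790
adj(I−A) = Cᵀ =
  [ 0.6600   0.2850   0.3900]
  [ 0.0300   0.3300   0.0600]
  [ 0.2700   0.1800   0.5400]
(I − A)⁻¹ = adj(I−A) / det(I−A) ≈
  [   2.3656     1.0215     1.3978]
  [   0.1075     1.1828     0.2151]
  [   0.9677     0.6452     1.9355]
First solve x = (I − A)⁻¹ d = adj(I−A)·d / det(I−A); in particular x_2 = (0.0300·70 + 0.3300·280 + 0.0600·370) / 0.2790 = 116.70 / 0.2790 ≈ 418.2796.
Intermediate flow from 2 to 2: z_22 = a_22 · x_2 = 0.10 × 116.70 / 0.2790 = 11.67 / 0.2790 ≈ 41.83.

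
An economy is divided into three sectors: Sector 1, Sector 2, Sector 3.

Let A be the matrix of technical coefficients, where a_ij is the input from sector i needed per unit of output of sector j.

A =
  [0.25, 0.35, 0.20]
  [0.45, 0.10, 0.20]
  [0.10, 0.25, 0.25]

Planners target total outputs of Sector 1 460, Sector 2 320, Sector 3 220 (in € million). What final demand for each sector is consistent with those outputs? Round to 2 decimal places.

d_1 = 189.00, d_2 = 37.00, d_3 = 39.00

I − A =
  [   0.75    -0.35    -0.20]
  [  -0.45     0.90    -0.20]
  [  -0.10    -0.25     0.75]
d = (I − A) x:
  d_1 = (+0.75)·460 + (-0.35)·320 + (-0.20)·220 = 189.00
  d_2 = (-0.45)·460 + (+0.90)·320 + (-0.20)·220 = 37.00
  d_3 = (-0.10)·460 + (-0.25)·320 + (+0.75)·220 = 39.00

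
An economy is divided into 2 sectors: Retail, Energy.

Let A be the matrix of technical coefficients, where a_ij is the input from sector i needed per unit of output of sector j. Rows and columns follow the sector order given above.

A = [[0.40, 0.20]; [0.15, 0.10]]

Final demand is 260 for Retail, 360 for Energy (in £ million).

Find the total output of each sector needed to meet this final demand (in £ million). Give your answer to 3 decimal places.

I − A =
  [   0.60    -0.20]
  [  -0.15     0.90]
det(I−A) = (0.60)(0.90) − (-0.20)(-0.15) = 0.5100
adj(I−A) = [[0.90, 0.20], [0.15, 0.60]]
(I − A)⁻¹ = adj(I−A) / det(I−A) ≈
  [   1.7647     0.3922]
  [   0.2941     1.1765]
x = (I − A)⁻¹ d = adj(I−A)·d / det(I−A), with det(I−A) = 0.5100:
  x_1 = (0.90·260 + 0.20·360) / 0.5100 = 306.00 / 0.5100 = 600.000
  x_2 = (0.15·260 + 0.60·360) / 0.5100 = 255.00 / 0.5100 = 500.000

x_1 = 600.000, x_2 = 500.000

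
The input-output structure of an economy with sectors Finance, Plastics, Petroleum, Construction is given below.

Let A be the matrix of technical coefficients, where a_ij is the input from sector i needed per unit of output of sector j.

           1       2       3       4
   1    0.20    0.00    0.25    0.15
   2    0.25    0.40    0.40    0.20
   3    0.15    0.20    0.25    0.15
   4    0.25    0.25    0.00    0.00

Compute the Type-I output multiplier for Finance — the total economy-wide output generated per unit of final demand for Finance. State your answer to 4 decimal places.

I − A =
  [   0.80     0.00    -0.25    -0.15]
  [  -0.25     0.60    -0.40    -0.20]
  [  -0.15    -0.20     0.75    -0.15]
  [  -0.25    -0.25     0.00     1.00]
Compute the cofactors C_ij = (−1)^(i+j)·(3×3 minor ij) of I−A; the adjugate is their transpose:
adj(I−A) = Cᵀ =
  [ 0.317500   0.087500   0.152500   0.088000]
  [ 0.300000   0.525000   0.380000   0.207000]
  [ 0.174375   0.188125   0.408125   0.125000]
  [ 0.154375   0.153125   0.133125   0.261000]
det(I−A) = Σ_j (I−A)_1j·C_1j = (0.80)(0.317500) + (0.00)(0.300000) + (-0.25)(0.174375) + (-0.15)(0.154375) = 0.18725
(I − A)⁻¹ = adj(I−A) / det(I−A) ≈
  [   1.69559     0.46729     0.81442     0.46996]
  [   1.60214     2.80374     2.02937     1.10547]
  [   0.93124     1.00467     2.17957     0.66756]
  [   0.82443     0.81776     0.71095     1.39386]
The output multiplier for sector j is the column-j sum of the Leontief inverse (I − A)⁻¹ = adj(I−A) / det(I−A).
Column 1 of adj(I−A): (0.317500, 0.300000, 0.174375, 0.154375); det(I−A) = 0.18725.
m_1 = (0.317500 + 0.300000 + 0.174375 + 0.154375) / 0.18725 = 0.94625 / 0.18725 ≈ 5.0534.

m_1 = 5.0534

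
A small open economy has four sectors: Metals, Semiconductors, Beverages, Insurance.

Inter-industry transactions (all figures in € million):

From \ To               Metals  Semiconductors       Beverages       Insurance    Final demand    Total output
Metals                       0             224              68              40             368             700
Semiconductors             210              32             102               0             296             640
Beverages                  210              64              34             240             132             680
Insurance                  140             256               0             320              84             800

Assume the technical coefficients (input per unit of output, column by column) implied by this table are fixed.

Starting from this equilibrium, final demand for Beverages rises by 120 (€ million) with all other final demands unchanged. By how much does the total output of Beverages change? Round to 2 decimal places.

Δx_3 = 148.05

Technical coefficients a_ij = z_ij / X_j:
  a_11 = 0/700 = 0.00, a_21 = 210/700 = 0.30, a_31 = 210/700 = 0.30, a_41 = 140/700 = 0.20
  a_12 = 224/640 = 0.35, a_22 = 32/640 = 0.05, a_32 = 64/640 = 0.10, a_42 = 256/640 = 0.40
  a_13 = 68/680 = 0.10, a_23 = 102/680 = 0.15, a_33 = 34/680 = 0.05, a_43 = 0/680 = 0.00
  a_14 = 40/800 = 0.05, a_24 = 0/800 = 0.00, a_34 = 240/800 = 0.30, a_44 = 320/800 = 0.40
I − A =
  [   1.00    -0.35    -0.10    -0.05]
  [  -0.30     0.95    -0.15     0.00]
  [  -0.30    -0.10     0.95    -0.30]
  [  -0.20    -0.40     0.00     0.60]
Compute the cofactors C_ij = (−1)^(i+j)·(3×3 minor ij) of I−A; the adjugate is their transpose:
adj(I−A) = Cᵀ =
  [ 0.514500   0.236500   0.091500   0.088625]
  [ 0.207000   0.536500   0.106500   0.070500]
  [ 0.282000   0.269000   0.491500   0.269250]
  [ 0.309500   0.436500   0.101500   0.740500]
det(I−A) = Σ_j (I−A)_1j·C_1j = (1.00)(0.514500) + (-0.35)(0.207000) + (-0.10)(0.282000) + (-0.05)(0.309500) = 0.398375
(I − A)⁻¹ = adj(I−A) / det(I−A) ≈
  [   1.2915     0.5937     0.2297     0.2225]
  [   0.5196     1.3467     0.2673     0.1770]
  [   0.7079     0.6752     1.2338     0.6759]
  [   0.7769     1.0957     0.2548     1.8588]
Δx = (I − A)⁻¹ Δd with Δd having +120 in the Beverages component and 0 elsewhere.
So Δx_3 = L_33 · (+120), where L_33 = adj(I−A)_33 / det(I−A) = 0.491500 / 0.398375.
Δx_3 = 0.491500 × (+120) / 0.398375 = 58.98 / 0.398375 ≈ 148.05.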